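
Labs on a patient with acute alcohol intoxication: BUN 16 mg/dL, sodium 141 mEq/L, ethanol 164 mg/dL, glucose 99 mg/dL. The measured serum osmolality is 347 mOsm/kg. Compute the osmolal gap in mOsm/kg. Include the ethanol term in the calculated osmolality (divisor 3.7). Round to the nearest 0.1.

Calculated osmolality = 2·Na + glucose/18 + BUN/2.8 + ethanol/3.7
= 2·141 + 99/18 + 16/2.8 + 164/3.7
= 282 + 5.50 + 5.71 + 44.32
= 337.53 mOsm/kg ≈ 337.5 mOsm/kg
Osmolar gap = measured − calculated = 347 − 337.5 = 9.5 mOsm/kg

9.5 mOsm/kg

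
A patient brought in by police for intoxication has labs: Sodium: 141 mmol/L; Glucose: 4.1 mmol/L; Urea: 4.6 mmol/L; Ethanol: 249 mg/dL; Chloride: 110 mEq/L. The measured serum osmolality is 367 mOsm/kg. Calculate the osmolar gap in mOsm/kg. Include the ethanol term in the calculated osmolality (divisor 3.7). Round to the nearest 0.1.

9.0 mOsm/kg

Calculated osmolality = 2·Na + glucose + urea + ethanol/3.7
= 2·141 + 4.1 + 4.6 + 249/3.7
= 282 + 4.10 + 4.60 + 67.30
= 358 mOsm/kg ≈ 358.0 mOsm/kg
Osmolar gap = measured − calculated = 367 − 358.0 = 9.0 mOsm/kg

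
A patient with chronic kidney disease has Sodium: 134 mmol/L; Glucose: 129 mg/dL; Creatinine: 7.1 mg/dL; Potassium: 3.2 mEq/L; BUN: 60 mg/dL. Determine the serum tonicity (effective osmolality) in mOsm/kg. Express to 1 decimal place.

275.2 mOsm/kg

Effective osmolality excludes urea (freely permeant across cell membranes):
2·Na + glucose/18
= 2·134 + 129/18
= 268 + 7.17
= 275.17 mOsm/kg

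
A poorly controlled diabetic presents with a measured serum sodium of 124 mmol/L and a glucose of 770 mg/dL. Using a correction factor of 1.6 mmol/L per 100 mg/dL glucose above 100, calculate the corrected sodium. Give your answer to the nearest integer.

Corrected Na = measured Na + 1.6 · (glucose − 100)/100
= 124 + 1.6 · (770 − 100)/100
= 124 + 10.7
= 134.7 mmol/L

135 mmol/L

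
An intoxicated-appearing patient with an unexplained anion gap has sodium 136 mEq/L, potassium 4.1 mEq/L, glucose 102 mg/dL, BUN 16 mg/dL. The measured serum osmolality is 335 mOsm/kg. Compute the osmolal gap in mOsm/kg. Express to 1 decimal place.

Calculated osmolality = 2·Na + glucose/18 + BUN/2.8
= 2·136 + 102/18 + 16/2.8
= 272 + 5.67 + 5.71
= 283.38 mOsm/kg ≈ 283.4 mOsm/kg
Osmolar gap = measured − calculated = 335 − 283.4 = 51.6 mOsm/kg

51.6 mOsm/kg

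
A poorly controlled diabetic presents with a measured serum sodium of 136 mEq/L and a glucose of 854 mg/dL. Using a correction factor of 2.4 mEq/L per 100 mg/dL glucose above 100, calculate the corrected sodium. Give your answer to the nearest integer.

154 mEq/L

Corrected Na = measured Na + 2.4 · (glucose − 100)/100
= 136 + 2.4 · (854 − 100)/100
= 136 + 18.1
= 154.1 mEq/L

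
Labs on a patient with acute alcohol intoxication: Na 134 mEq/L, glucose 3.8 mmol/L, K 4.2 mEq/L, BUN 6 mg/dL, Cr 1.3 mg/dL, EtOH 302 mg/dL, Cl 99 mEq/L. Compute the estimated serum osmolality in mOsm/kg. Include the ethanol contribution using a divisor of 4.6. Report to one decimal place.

339.6 mOsm/kg

Calculated osmolality = 2·Na + glucose + BUN/2.8 + ethanol/4.6
= 2·134 + 3.8 + 6/2.8 + 302/4.6
= 268 + 3.80 + 2.14 + 65.65
= 339.59 mOsm/kg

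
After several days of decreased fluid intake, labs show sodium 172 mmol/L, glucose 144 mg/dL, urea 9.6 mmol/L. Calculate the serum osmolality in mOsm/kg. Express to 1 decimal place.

361.6 mOsm/kg

Calculated osmolality = 2·Na + glucose/18 + urea
= 2·172 + 144/18 + 9.6
= 344 + 8 + 9.60
= 361.6 mOsm/kg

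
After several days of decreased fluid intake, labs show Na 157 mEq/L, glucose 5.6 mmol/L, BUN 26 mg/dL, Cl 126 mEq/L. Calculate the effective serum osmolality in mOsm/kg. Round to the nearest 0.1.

Effective osmolality excludes urea (freely permeant across cell membranes):
2·Na + glucose
= 2·157 + 5.6
= 314 + 5.6
= 319.6 mOsm/kg

319.6 mOsm/kg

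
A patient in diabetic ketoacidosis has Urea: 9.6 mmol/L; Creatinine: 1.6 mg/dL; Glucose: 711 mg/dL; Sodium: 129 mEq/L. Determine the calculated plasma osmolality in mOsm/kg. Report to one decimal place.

Calculated osmolality = 2·Na + glucose/18 + urea
= 2·129 + 711/18 + 9.6
= 258 + 39.50 + 9.60
= 307.1 mOsm/kg

307.1 mOsm/kg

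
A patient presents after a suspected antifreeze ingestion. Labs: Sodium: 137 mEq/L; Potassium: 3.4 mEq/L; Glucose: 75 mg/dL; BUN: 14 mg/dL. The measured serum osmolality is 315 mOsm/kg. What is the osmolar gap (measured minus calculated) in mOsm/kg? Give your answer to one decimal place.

Calculated osmolality = 2·Na + glucose/18 + BUN/2.8
= 2·137 + 75/18 + 14/2.8
= 274 + 4.17 + 5
= 283.17 mOsm/kg ≈ 283.2 mOsm/kg
Osmolar gap = measured − calculated = 315 − 283.2 = 31.8 mOsm/kg

31.8 mOsm/kg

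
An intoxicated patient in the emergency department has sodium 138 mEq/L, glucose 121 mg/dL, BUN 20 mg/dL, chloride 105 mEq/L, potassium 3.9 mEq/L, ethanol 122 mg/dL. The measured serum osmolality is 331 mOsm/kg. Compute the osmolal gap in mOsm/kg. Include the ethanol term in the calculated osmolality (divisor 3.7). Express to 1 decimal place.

8.2 mOsm/kg

Calculated osmolality = 2·Na + glucose/18 + BUN/2.8 + ethanol/3.7
= 2·138 + 121/18 + 20/2.8 + 122/3.7
= 276 + 6.72 + 7.14 + 32.97
= 322.83 mOsm/kg ≈ 322.8 mOsm/kg
Osmolar gap = measured − calculated = 331 − 322.8 = 8.2 mOsm/kg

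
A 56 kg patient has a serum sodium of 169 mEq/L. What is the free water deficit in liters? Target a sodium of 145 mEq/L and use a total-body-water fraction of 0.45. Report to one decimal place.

TBW = 0.45 · 56 = 25.2 L
Free water deficit = TBW · (Na/145 − 1)
= 25.2 · (169/145 − 1)
= 25.2 · 0.1655
= 4.17 L

4.2 L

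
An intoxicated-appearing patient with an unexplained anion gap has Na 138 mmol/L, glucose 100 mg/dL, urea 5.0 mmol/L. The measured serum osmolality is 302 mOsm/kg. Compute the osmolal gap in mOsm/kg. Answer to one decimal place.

Calculated osmolality = 2·Na + glucose/18 + urea
= 2·138 + 100/18 + 5
= 276 + 5.56 + 5
= 286.56 mOsm/kg ≈ 286.6 mOsm/kg
Osmolar gap = measured − calculated = 302 − 286.6 = 15.4 mOsm/kg

15.4 mOsm/kg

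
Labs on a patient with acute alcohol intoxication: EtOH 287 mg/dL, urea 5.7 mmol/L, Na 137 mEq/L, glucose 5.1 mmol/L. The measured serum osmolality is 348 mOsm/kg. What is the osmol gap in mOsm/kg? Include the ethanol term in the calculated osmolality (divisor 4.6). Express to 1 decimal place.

0.8 mOsm/kg

Calculated osmolality = 2·Na + glucose + urea + ethanol/4.6
= 2·137 + 5.1 + 5.7 + 287/4.6
= 274 + 5.10 + 5.70 + 62.39
= 347.19 mOsm/kg ≈ 347.2 mOsm/kg
Osmolar gap = measured − calculated = 348 − 347.2 = 0.8 mOsm/kg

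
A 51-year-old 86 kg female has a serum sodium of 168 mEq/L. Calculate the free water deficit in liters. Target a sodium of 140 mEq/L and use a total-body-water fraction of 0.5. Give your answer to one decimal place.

8.6 L

TBW = 0.5 · 86 = 43 L
Free water deficit = TBW · (Na/140 − 1)
= 43 · (168/140 − 1)
= 43 · 0.2
= 8.6 L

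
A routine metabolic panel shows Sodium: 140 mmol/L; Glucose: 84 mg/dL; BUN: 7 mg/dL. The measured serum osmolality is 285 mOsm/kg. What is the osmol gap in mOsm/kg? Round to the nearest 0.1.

Calculated osmolality = 2·Na + glucose/18 + BUN/2.8
= 2·140 + 84/18 + 7/2.8
= 280 + 4.67 + 2.50
= 287.17 mOsm/kg ≈ 287.2 mOsm/kg
Osmolar gap = measured − calculated = 285 − 287.2 = -2.2 mOsm/kg

-2.2 mOsm/kg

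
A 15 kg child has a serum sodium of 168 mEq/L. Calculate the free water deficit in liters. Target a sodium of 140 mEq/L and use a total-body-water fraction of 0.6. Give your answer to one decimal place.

TBW = 0.6 · 15 = 9 L
Free water deficit = TBW · (Na/140 − 1)
= 9 · (168/140 − 1)
= 9 · 0.2
= 1.8 L

1.8 L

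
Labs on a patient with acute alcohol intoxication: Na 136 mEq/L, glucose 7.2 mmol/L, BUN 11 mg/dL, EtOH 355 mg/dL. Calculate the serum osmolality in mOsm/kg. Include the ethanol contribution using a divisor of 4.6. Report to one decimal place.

360.3 mOsm/kg

Calculated osmolality = 2·Na + glucose + BUN/2.8 + ethanol/4.6
= 2·136 + 7.2 + 11/2.8 + 355/4.6
= 272 + 7.20 + 3.93 + 77.17
= 360.3 mOsm/kg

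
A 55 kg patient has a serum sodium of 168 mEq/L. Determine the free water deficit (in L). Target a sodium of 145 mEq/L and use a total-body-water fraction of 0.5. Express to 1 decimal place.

4.4 L

TBW = 0.5 · 55 = 27.5 L
Free water deficit = TBW · (Na/145 − 1)
= 27.5 · (168/145 − 1)
= 27.5 · 0.1586
= 4.36 L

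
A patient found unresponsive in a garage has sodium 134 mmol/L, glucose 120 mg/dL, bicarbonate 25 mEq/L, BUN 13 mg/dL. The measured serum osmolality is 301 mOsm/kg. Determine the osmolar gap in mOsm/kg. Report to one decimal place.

Calculated osmolality = 2·Na + glucose/18 + BUN/2.8
= 2·134 + 120/18 + 13/2.8
= 268 + 6.67 + 4.64
= 279.31 mOsm/kg ≈ 279.3 mOsm/kg
Osmolar gap = measured − calculated = 301 − 279.3 = 21.7 mOsm/kg

21.7 mOsm/kg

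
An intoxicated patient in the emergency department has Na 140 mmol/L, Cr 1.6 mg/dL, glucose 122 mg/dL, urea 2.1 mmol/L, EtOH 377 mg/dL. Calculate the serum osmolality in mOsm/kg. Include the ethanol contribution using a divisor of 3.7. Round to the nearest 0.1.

390.8 mOsm/kg

Calculated osmolality = 2·Na + glucose/18 + urea + ethanol/3.7
= 2·140 + 122/18 + 2.1 + 377/3.7
= 280 + 6.78 + 2.10 + 101.89
= 390.77 mOsm/kg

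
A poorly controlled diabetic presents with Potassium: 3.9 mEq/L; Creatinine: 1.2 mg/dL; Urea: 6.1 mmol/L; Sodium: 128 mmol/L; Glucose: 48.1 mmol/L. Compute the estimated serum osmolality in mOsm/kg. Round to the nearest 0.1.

310.2 mOsm/kg

Calculated osmolality = 2·Na + glucose + urea
= 2·128 + 48.1 + 6.1
= 256 + 48.10 + 6.10
= 310.2 mOsm/kg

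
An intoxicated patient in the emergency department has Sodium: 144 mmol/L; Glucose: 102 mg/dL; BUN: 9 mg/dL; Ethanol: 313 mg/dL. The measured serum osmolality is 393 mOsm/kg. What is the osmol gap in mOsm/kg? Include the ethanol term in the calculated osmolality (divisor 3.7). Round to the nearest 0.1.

Calculated osmolality = 2·Na + glucose/18 + BUN/2.8 + ethanol/3.7
= 2·144 + 102/18 + 9/2.8 + 313/3.7
= 288 + 5.67 + 3.21 + 84.59
= 381.47 mOsm/kg ≈ 381.5 mOsm/kg
Osmolar gap = measured − calculated = 393 − 381.5 = 11.5 mOsm/kg

11.5 mOsm/kg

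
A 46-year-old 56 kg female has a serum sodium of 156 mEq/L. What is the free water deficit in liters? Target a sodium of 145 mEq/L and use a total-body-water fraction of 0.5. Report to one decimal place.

2.1 L

TBW = 0.5 · 56 = 28 L
Free water deficit = TBW · (Na/145 − 1)
= 28 · (156/145 − 1)
= 28 · 0.0759
= 2.13 L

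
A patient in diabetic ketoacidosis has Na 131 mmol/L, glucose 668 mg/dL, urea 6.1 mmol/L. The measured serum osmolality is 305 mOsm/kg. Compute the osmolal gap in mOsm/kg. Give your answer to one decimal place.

-0.2 mOsm/kg

Calculated osmolality = 2·Na + glucose/18 + urea
= 2·131 + 668/18 + 6.1
= 262 + 37.11 + 6.10
= 305.21 mOsm/kg ≈ 305.2 mOsm/kg
Osmolar gap = measured − calculated = 305 − 305.2 = -0.2 mOsm/kg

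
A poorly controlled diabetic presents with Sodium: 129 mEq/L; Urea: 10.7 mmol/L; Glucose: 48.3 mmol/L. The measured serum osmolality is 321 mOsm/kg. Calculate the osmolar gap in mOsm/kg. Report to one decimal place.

4.0 mOsm/kg

Calculated osmolality = 2·Na + glucose + urea
= 2·129 + 48.3 + 10.7
= 258 + 48.30 + 10.70
= 317 mOsm/kg ≈ 317.0 mOsm/kg
Osmolar gap = measured − calculated = 321 − 317.0 = 4.0 mOsm/kg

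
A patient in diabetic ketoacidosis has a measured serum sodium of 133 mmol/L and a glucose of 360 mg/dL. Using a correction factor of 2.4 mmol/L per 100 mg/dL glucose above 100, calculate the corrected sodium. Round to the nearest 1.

Corrected Na = measured Na + 2.4 · (glucose − 100)/100
= 133 + 2.4 · (360 − 100)/100
= 133 + 6.2
= 139.2 mmol/L

139 mmol/L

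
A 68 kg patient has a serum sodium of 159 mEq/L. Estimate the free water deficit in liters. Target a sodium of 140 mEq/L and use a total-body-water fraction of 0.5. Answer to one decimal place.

TBW = 0.5 · 68 = 34 L
Free water deficit = TBW · (Na/140 − 1)
= 34 · (159/140 − 1)
= 34 · 0.1357
= 4.61 L

4.6 L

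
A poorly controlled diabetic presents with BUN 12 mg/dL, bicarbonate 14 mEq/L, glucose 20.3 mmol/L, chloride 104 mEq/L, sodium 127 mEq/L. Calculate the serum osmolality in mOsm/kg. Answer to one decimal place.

Calculated osmolality = 2·Na + glucose + BUN/2.8
= 2·127 + 20.3 + 12/2.8
= 254 + 20.30 + 4.29
= 278.59 mOsm/kg

278.6 mOsm/kg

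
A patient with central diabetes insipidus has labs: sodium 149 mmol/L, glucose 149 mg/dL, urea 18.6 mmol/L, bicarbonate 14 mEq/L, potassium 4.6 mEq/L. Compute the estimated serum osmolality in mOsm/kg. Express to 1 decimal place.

Calculated osmolality = 2·Na + glucose/18 + urea
= 2·149 + 149/18 + 18.6
= 298 + 8.28 + 18.60
= 324.88 mOsm/kg

324.9 mOsm/kg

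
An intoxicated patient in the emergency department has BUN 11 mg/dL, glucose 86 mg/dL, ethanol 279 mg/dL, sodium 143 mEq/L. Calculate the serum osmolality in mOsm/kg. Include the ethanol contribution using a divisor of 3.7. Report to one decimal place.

Calculated osmolality = 2·Na + glucose/18 + BUN/2.8 + ethanol/3.7
= 2·143 + 86/18 + 11/2.8 + 279/3.7
= 286 + 4.78 + 3.93 + 75.41
= 370.12 mOsm/kg

370.1 mOsm/kg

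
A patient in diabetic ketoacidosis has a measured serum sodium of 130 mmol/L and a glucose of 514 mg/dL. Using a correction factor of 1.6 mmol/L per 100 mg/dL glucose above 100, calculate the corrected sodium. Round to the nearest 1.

137 mmol/L

Corrected Na = measured Na + 1.6 · (glucose − 100)/100
= 130 + 1.6 · (514 − 100)/100
= 130 + 6.6
= 136.6 mmol/L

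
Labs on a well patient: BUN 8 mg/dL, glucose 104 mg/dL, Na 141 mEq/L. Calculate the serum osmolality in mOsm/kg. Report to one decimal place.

Calculated osmolality = 2·Na + glucose/18 + BUN/2.8
= 2·141 + 104/18 + 8/2.8
= 282 + 5.78 + 2.86
= 290.64 mOsm/kg

290.6 mOsm/kg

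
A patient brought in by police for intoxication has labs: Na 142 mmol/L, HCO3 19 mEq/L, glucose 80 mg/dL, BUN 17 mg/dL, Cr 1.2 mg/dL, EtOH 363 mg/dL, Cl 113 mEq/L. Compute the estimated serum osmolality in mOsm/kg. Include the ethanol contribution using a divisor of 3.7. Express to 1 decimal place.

Calculated osmolality = 2·Na + glucose/18 + BUN/2.8 + ethanol/3.7
= 2·142 + 80/18 + 17/2.8 + 363/3.7
= 284 + 4.44 + 6.07 + 98.11
= 392.62 mOsm/kg

392.6 mOsm/kg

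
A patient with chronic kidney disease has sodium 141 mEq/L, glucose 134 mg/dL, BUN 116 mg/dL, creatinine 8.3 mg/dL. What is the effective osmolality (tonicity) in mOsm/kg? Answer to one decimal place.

Effective osmolality excludes urea (freely permeant across cell membranes):
2·Na + glucose/18
= 2·141 + 134/18
= 282 + 7.44
= 289.44 mOsm/kg

289.4 mOsm/kg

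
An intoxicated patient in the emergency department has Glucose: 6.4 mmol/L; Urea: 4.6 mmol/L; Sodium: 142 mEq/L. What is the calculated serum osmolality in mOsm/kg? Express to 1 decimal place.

Calculated osmolality = 2·Na + glucose + urea
= 2·142 + 6.4 + 4.6
= 284 + 6.40 + 4.60
= 295 mOsm/kg

295.0 mOsm/kg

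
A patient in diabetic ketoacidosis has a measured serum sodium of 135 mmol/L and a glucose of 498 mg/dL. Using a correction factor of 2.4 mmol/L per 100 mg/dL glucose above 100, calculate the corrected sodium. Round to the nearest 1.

145 mmol/L

Corrected Na = measured Na + 2.4 · (glucose − 100)/100
= 135 + 2.4 · (498 − 100)/100
= 135 + 9.6
= 144.6 mmol/L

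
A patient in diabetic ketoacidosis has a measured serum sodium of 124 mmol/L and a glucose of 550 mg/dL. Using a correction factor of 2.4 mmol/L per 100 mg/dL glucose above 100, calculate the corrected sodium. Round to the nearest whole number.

135 mmol/L

Corrected Na = measured Na + 2.4 · (glucose − 100)/100
= 124 + 2.4 · (550 − 100)/100
= 124 + 10.8
= 134.8 mmol/L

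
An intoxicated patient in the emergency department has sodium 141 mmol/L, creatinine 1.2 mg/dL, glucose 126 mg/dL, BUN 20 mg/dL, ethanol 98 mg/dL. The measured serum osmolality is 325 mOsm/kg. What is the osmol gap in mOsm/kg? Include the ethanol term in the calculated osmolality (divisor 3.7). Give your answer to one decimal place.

2.4 mOsm/kg

Calculated osmolality = 2·Na + glucose/18 + BUN/2.8 + ethanol/3.7
= 2·141 + 126/18 + 20/2.8 + 98/3.7
= 282 + 7 + 7.14 + 26.49
= 322.63 mOsm/kg ≈ 322.6 mOsm/kg
Osmolar gap = measured − calculated = 325 − 322.6 = 2.4 mOsm/kg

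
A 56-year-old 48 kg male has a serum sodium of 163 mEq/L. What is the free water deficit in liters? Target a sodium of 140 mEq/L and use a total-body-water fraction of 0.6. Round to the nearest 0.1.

4.7 L

TBW = 0.6 · 48 = 28.8 L
Free water deficit = TBW · (Na/140 − 1)
= 28.8 · (163/140 − 1)
= 28.8 · 0.1643
= 4.73 L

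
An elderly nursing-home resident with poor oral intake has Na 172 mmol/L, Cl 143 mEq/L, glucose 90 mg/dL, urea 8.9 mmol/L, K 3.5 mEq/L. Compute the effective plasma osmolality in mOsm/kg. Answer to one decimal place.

Effective osmolality excludes urea (freely permeant across cell membranes):
2·Na + glucose/18
= 2·172 + 90/18
= 344 + 5
= 349 mOsm/kg

349.0 mOsm/kg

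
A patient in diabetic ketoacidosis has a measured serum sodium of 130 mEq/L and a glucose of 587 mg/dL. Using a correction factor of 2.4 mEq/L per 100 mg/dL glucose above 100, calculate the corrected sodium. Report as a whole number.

142 mEq/L

Corrected Na = measured Na + 2.4 · (glucose − 100)/100
= 130 + 2.4 · (587 − 100)/100
= 130 + 11.7
= 141.7 mEq/L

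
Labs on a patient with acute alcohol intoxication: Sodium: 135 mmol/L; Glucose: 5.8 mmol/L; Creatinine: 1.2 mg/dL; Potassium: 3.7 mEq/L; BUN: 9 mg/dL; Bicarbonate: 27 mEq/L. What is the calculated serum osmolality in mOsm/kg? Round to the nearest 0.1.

Calculated osmolality = 2·Na + glucose + BUN/2.8
= 2·135 + 5.8 + 9/2.8
= 270 + 5.80 + 3.21
= 279.01 mOsm/kg

279.0 mOsm/kg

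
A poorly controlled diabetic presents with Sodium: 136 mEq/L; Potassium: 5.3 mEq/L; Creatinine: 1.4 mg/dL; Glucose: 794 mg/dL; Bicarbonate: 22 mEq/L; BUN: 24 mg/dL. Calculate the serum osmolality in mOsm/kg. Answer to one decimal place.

324.7 mOsm/kg

Calculated osmolality = 2·Na + glucose/18 + BUN/2.8
= 2·136 + 794/18 + 24/2.8
= 272 + 44.11 + 8.57
= 324.68 mOsm/kg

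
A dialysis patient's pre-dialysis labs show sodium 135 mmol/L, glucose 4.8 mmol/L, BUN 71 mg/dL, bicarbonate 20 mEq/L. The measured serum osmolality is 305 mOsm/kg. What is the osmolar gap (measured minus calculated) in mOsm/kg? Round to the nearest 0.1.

Calculated osmolality = 2·Na + glucose + BUN/2.8
= 2·135 + 4.8 + 71/2.8
= 270 + 4.80 + 25.36
= 300.16 mOsm/kg ≈ 300.2 mOsm/kg
Osmolar gap = measured − calculated = 305 − 300.2 = 4.8 mOsm/kg

4.8 mOsm/kg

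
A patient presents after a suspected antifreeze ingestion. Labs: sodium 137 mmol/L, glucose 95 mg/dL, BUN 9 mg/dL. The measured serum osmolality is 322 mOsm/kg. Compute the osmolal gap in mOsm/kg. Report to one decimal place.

Calculated osmolality = 2·Na + glucose/18 + BUN/2.8
= 2·137 + 95/18 + 9/2.8
= 274 + 5.28 + 3.21
= 282.49 mOsm/kg ≈ 282.5 mOsm/kg
Osmolar gap = measured − calculated = 322 − 282.5 = 39.5 mOsm/kg

39.5 mOsm/kg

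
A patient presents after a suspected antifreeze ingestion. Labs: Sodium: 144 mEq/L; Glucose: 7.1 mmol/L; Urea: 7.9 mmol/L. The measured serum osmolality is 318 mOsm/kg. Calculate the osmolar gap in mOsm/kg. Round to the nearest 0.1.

15.0 mOsm/kg

Calculated osmolality = 2·Na + glucose + urea
= 2·144 + 7.1 + 7.9
= 288 + 7.10 + 7.90
= 303 mOsm/kg ≈ 303.0 mOsm/kg
Osmolar gap = measured − calculated = 318 − 303.0 = 15.0 mOsm/kg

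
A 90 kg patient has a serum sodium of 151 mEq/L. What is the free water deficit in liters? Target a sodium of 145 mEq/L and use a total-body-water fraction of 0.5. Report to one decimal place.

TBW = 0.5 · 90 = 45 L
Free water deficit = TBW · (Na/145 − 1)
= 45 · (151/145 − 1)
= 45 · 0.0414
= 1.86 L

1.9 L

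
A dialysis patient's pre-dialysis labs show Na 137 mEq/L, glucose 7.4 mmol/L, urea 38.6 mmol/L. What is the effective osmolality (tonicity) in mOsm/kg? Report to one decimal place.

281.4 mOsm/kg

Effective osmolality excludes urea (freely permeant across cell membranes):
2·Na + glucose
= 2·137 + 7.4
= 274 + 7.4
= 281.4 mOsm/kg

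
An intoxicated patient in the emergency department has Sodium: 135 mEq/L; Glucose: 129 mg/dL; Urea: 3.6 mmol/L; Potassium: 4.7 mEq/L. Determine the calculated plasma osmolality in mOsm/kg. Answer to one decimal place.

280.8 mOsm/kg

Calculated osmolality = 2·Na + glucose/18 + urea
= 2·135 + 129/18 + 3.6
= 270 + 7.17 + 3.60
= 280.77 mOsm/kg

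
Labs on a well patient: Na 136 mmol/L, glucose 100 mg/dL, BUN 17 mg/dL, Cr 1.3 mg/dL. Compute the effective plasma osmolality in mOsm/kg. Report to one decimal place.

Effective osmolality excludes urea (freely permeant across cell membranes):
2·Na + glucose/18
= 2·136 + 100/18
= 272 + 5.56
= 277.56 mOsm/kg

277.6 mOsm/kg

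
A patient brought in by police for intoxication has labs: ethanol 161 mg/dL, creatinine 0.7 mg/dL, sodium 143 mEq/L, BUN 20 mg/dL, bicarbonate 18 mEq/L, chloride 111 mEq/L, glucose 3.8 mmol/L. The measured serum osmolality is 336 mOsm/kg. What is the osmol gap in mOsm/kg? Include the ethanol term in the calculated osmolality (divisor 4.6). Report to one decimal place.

4.1 mOsm/kg

Calculated osmolality = 2·Na + glucose + BUN/2.8 + ethanol/4.6
= 2·143 + 3.8 + 20/2.8 + 161/4.6
= 286 + 3.80 + 7.14 + 35
= 331.94 mOsm/kg ≈ 331.9 mOsm/kg
Osmolar gap = measured − calculated = 336 − 331.9 = 4.1 mOsm/kg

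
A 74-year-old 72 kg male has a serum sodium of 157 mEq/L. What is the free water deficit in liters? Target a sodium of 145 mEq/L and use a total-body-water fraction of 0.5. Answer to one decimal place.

3.0 L

TBW = 0.5 · 72 = 36 L
Free water deficit = TBW · (Na/145 − 1)
= 36 · (157/145 − 1)
= 36 · 0.0828
= 2.98 L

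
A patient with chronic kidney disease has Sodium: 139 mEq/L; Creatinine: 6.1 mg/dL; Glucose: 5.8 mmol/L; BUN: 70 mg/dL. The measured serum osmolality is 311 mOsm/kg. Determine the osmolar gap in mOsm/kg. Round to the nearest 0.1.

2.2 mOsm/kg

Calculated osmolality = 2·Na + glucose + BUN/2.8
= 2·139 + 5.8 + 70/2.8
= 278 + 5.80 + 25
= 308.8 mOsm/kg ≈ 308.8 mOsm/kg
Osmolar gap = measured − calculated = 311 − 308.8 = 2.2 mOsm/kg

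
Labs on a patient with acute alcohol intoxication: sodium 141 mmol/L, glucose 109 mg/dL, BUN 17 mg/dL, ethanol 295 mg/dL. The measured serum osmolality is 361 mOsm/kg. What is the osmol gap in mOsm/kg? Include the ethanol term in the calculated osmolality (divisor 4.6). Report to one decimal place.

2.7 mOsm/kg

Calculated osmolality = 2·Na + glucose/18 + BUN/2.8 + ethanol/4.6
= 2·141 + 109/18 + 17/2.8 + 295/4.6
= 282 + 6.06 + 6.07 + 64.13
= 358.26 mOsm/kg ≈ 358.3 mOsm/kg
Osmolar gap = measured − calculated = 361 − 358.3 = 2.7 mOsm/kg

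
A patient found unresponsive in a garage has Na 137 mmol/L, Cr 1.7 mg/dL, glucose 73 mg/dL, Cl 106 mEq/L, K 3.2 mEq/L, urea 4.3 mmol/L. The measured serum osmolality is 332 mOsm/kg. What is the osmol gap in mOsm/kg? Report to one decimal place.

49.6 mOsm/kg

Calculated osmolality = 2·Na + glucose/18 + urea
= 2·137 + 73/18 + 4.3
= 274 + 4.06 + 4.30
= 282.36 mOsm/kg ≈ 282.4 mOsm/kg
Osmolar gap = measured − calculated = 332 − 282.4 = 49.6 mOsm/kg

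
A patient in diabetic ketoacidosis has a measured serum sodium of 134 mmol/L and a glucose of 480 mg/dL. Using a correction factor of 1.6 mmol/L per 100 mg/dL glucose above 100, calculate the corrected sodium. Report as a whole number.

140 mmol/L

Corrected Na = measured Na + 1.6 · (glucose − 100)/100
= 134 + 1.6 · (480 − 100)/100
= 134 + 6.1
= 140.1 mmol/L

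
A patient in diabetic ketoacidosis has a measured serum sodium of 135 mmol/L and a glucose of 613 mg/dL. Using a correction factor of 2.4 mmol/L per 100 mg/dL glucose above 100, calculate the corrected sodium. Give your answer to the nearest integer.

147 mmol/L

Corrected Na = measured Na + 2.4 · (glucose − 100)/100
= 135 + 2.4 · (613 − 100)/100
= 135 + 12.3
= 147.3 mmol/L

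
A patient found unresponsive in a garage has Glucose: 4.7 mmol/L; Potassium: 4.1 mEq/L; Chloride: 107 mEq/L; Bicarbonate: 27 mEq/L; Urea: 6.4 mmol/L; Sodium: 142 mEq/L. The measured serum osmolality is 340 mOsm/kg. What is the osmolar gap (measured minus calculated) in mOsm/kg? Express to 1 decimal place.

Calculated osmolality = 2·Na + glucose + urea
= 2·142 + 4.7 + 6.4
= 284 + 4.70 + 6.40
= 295.1 mOsm/kg ≈ 295.1 mOsm/kg
Osmolar gap = measured − calculated = 340 − 295.1 = 44.9 mOsm/kg

44.9 mOsm/kg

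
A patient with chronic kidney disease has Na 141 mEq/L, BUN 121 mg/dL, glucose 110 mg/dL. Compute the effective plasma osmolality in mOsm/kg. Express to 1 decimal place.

Effective osmolality excludes urea (freely permeant across cell membranes):
2·Na + glucose/18
= 2·141 + 110/18
= 282 + 6.11
= 288.11 mOsm/kg

288.1 mOsm/kg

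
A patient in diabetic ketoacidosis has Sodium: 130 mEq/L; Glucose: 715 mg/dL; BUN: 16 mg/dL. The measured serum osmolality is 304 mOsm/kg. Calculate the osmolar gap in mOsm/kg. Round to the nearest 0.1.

Calculated osmolality = 2·Na + glucose/18 + BUN/2.8
= 2·130 + 715/18 + 16/2.8
= 260 + 39.72 + 5.71
= 305.43 mOsm/kg ≈ 305.4 mOsm/kg
Osmolar gap = measured − calculated = 304 − 305.4 = -1.4 mOsm/kg

-1.4 mOsm/kg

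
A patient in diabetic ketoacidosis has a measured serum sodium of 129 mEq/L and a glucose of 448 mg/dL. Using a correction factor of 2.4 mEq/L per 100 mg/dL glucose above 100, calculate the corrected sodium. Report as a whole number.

137 mEq/L

Corrected Na = measured Na + 2.4 · (glucose − 100)/100
= 129 + 2.4 · (448 − 100)/100
= 129 + 8.4
= 137.4 mEq/L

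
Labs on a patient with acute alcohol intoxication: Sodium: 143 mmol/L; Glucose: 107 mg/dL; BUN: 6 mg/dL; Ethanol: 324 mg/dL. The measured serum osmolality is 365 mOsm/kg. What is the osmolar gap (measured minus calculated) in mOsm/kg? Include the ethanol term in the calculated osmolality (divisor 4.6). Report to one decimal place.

Calculated osmolality = 2·Na + glucose/18 + BUN/2.8 + ethanol/4.6
= 2·143 + 107/18 + 6/2.8 + 324/4.6
= 286 + 5.94 + 2.14 + 70.43
= 364.51 mOsm/kg ≈ 364.5 mOsm/kg
Osmolar gap = measured − calculated = 365 − 364.5 = 0.5 mOsm/kg

0.5 mOsm/kg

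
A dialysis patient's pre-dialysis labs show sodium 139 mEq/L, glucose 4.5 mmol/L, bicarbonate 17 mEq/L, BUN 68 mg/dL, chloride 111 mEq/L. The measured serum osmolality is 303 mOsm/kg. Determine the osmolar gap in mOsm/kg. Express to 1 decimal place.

-3.8 mOsm/kg

Calculated osmolality = 2·Na + glucose + BUN/2.8
= 2·139 + 4.5 + 68/2.8
= 278 + 4.50 + 24.29
= 306.79 mOsm/kg ≈ 306.8 mOsm/kg
Osmolar gap = measured − calculated = 303 − 306.8 = -3.8 mOsm/kg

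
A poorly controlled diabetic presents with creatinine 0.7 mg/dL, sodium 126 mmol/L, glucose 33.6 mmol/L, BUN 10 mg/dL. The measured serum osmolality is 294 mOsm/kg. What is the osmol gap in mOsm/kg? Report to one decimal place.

Calculated osmolality = 2·Na + glucose + BUN/2.8
= 2·126 + 33.6 + 10/2.8
= 252 + 33.60 + 3.57
= 289.17 mOsm/kg ≈ 289.2 mOsm/kg
Osmolar gap = measured − calculated = 294 − 289.2 = 4.8 mOsm/kg

4.8 mOsm/kg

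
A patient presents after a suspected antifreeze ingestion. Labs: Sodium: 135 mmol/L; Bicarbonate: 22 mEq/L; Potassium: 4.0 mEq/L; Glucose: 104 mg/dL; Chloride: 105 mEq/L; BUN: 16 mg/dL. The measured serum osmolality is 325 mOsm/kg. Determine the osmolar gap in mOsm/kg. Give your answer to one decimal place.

43.5 mOsm/kg

Calculated osmolality = 2·Na + glucose/18 + BUN/2.8
= 2·135 + 104/18 + 16/2.8
= 270 + 5.78 + 5.71
= 281.49 mOsm/kg ≈ 281.5 mOsm/kg
Osmolar gap = measured − calculated = 325 − 281.5 = 43.5 mOsm/kg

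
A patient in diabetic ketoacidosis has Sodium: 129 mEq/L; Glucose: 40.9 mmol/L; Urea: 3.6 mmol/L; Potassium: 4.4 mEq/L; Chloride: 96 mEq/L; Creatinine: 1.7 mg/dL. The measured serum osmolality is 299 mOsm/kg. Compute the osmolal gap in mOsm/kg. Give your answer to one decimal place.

-3.5 mOsm/kg

Calculated osmolality = 2·Na + glucose + urea
= 2·129 + 40.9 + 3.6
= 258 + 40.90 + 3.60
= 302.5 mOsm/kg ≈ 302.5 mOsm/kg
Osmolar gap = measured − calculated = 299 − 302.5 = -3.5 mOsm/kg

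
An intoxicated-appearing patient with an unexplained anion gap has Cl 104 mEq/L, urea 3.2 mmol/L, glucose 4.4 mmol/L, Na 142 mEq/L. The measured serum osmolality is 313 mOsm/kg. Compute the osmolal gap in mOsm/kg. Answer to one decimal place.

21.4 mOsm/kg

Calculated osmolality = 2·Na + glucose + urea
= 2·142 + 4.4 + 3.2
= 284 + 4.40 + 3.20
= 291.6 mOsm/kg ≈ 291.6 mOsm/kg
Osmolar gap = measured − calculated = 313 − 291.6 = 21.4 mOsm/kg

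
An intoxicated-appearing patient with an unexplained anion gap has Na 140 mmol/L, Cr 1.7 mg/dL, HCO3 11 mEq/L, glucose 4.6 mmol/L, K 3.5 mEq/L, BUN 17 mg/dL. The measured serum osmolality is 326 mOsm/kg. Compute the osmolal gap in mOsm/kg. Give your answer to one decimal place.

Calculated osmolality = 2·Na + glucose + BUN/2.8
= 2·140 + 4.6 + 17/2.8
= 280 + 4.60 + 6.07
= 290.67 mOsm/kg ≈ 290.7 mOsm/kg
Osmolar gap = measured − calculated = 326 − 290.7 = 35.3 mOsm/kg

35.3 mOsm/kg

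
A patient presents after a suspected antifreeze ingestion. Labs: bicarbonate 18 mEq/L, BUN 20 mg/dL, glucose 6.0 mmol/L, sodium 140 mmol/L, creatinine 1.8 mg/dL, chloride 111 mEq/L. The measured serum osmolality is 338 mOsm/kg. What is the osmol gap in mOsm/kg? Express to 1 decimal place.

44.9 mOsm/kg

Calculated osmolality = 2·Na + glucose + BUN/2.8
= 2·140 + 6 + 20/2.8
= 280 + 6 + 7.14
= 293.14 mOsm/kg ≈ 293.1 mOsm/kg
Osmolar gap = measured − calculated = 338 − 293.1 = 44.9 mOsm/kg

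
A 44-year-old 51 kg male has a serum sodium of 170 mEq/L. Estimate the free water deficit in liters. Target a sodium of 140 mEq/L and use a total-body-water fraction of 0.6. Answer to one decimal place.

TBW = 0.6 · 51 = 30.6 L
Free water deficit = TBW · (Na/140 − 1)
= 30.6 · (170/140 − 1)
= 30.6 · 0.2143
= 6.56 L

6.6 L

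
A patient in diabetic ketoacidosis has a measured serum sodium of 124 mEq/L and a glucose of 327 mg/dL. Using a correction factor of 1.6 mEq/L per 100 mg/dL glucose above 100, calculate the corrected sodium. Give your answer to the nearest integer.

Corrected Na = measured Na + 1.6 · (glucose − 100)/100
= 124 + 1.6 · (327 − 100)/100
= 124 + 3.6
= 127.6 mEq/L

128 mEq/L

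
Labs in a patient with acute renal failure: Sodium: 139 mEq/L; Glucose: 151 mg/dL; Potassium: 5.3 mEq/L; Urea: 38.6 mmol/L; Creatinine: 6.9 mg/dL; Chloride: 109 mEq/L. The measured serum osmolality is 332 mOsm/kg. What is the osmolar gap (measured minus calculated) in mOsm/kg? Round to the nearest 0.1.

7.0 mOsm/kg

Calculated osmolality = 2·Na + glucose/18 + urea
= 2·139 + 151/18 + 38.6
= 278 + 8.39 + 38.60
= 324.99 mOsm/kg ≈ 325.0 mOsm/kg
Osmolar gap = measured − calculated = 332 − 325.0 = 7.0 mOsm/kg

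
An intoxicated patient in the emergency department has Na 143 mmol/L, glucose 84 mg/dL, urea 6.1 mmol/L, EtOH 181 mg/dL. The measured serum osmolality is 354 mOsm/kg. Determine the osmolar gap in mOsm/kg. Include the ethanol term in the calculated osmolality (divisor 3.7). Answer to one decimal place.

Calculated osmolality = 2·Na + glucose/18 + urea + ethanol/3.7
= 2·143 + 84/18 + 6.1 + 181/3.7
= 286 + 4.67 + 6.10 + 48.92
= 345.69 mOsm/kg ≈ 345.7 mOsm/kg
Osmolar gap = measured − calculated = 354 − 345.7 = 8.3 mOsm/kg

8.3 mOsm/kg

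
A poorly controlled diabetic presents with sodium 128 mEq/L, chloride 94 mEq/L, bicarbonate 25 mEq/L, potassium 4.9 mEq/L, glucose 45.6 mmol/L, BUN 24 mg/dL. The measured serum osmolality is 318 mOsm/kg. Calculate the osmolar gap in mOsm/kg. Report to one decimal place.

Calculated osmolality = 2·Na + glucose + BUN/2.8
= 2·128 + 45.6 + 24/2.8
= 256 + 45.60 + 8.57
= 310.17 mOsm/kg ≈ 310.2 mOsm/kg
Osmolar gap = measured − calculated = 318 − 310.2 = 7.8 mOsm/kg

7.8 mOsm/kg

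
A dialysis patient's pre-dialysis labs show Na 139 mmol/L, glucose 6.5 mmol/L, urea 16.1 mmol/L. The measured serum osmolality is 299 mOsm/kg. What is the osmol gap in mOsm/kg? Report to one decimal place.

-1.6 mOsm/kg

Calculated osmolality = 2·Na + glucose + urea
= 2·139 + 6.5 + 16.1
= 278 + 6.50 + 16.10
= 300.6 mOsm/kg ≈ 300.6 mOsm/kg
Osmolar gap = measured − calculated = 299 − 300.6 = -1.6 mOsm/kg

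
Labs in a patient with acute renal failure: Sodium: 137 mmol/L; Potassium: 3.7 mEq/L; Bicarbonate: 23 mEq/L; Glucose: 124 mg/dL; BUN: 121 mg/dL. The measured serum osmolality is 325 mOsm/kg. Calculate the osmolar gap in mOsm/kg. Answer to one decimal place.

0.9 mOsm/kg

Calculated osmolality = 2·Na + glucose/18 + BUN/2.8
= 2·137 + 124/18 + 121/2.8
= 274 + 6.89 + 43.21
= 324.1 mOsm/kg ≈ 324.1 mOsm/kg
Osmolar gap = measured − calculated = 325 − 324.1 = 0.9 mOsm/kg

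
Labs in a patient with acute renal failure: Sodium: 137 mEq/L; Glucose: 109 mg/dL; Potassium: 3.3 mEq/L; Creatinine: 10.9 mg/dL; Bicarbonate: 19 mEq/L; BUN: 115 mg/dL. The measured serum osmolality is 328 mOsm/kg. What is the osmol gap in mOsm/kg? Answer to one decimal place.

6.9 mOsm/kg

Calculated osmolality = 2·Na + glucose/18 + BUN/2.8
= 2·137 + 109/18 + 115/2.8
= 274 + 6.06 + 41.07
= 321.13 mOsm/kg ≈ 321.1 mOsm/kg
Osmolar gap = measured − calculated = 328 − 321.1 = 6.9 mOsm/kg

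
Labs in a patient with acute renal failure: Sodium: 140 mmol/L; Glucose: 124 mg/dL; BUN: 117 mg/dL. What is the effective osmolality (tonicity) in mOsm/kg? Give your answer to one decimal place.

Effective osmolality excludes urea (freely permeant across cell membranes):
2·Na + glucose/18
= 2·140 + 124/18
= 280 + 6.89
= 286.89 mOsm/kg

286.9 mOsm/kg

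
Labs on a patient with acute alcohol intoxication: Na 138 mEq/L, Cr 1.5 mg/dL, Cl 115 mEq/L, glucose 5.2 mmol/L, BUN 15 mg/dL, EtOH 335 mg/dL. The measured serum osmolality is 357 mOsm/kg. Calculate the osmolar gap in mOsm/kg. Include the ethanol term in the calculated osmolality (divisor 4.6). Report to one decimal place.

Calculated osmolality = 2·Na + glucose + BUN/2.8 + ethanol/4.6
= 2·138 + 5.2 + 15/2.8 + 335/4.6
= 276 + 5.20 + 5.36 + 72.83
= 359.39 mOsm/kg ≈ 359.4 mOsm/kg
Osmolar gap = measured − calculated = 357 − 359.4 = -2.4 mOsm/kg

-2.4 mOsm/kg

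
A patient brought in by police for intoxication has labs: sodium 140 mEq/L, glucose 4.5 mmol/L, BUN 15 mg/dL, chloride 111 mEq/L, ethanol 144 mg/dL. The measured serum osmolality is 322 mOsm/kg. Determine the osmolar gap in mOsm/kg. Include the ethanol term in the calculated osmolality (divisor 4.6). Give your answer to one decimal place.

0.8 mOsm/kg

Calculated osmolality = 2·Na + glucose + BUN/2.8 + ethanol/4.6
= 2·140 + 4.5 + 15/2.8 + 144/4.6
= 280 + 4.50 + 5.36 + 31.30
= 321.16 mOsm/kg ≈ 321.2 mOsm/kg
Osmolar gap = measured − calculated = 322 − 321.2 = 0.8 mOsm/kg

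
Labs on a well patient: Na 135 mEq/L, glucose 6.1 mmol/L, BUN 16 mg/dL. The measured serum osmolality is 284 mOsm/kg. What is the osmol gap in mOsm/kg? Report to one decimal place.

2.2 mOsm/kg

Calculated osmolality = 2·Na + glucose + BUN/2.8
= 2·135 + 6.1 + 16/2.8
= 270 + 6.10 + 5.71
= 281.81 mOsm/kg ≈ 281.8 mOsm/kg
Osmolar gap = measured − calculated = 284 − 281.8 = 2.2 mOsm/kg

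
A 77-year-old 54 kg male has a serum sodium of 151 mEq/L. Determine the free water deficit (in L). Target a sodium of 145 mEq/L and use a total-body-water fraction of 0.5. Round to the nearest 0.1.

1.1 L

TBW = 0.5 · 54 = 27 L
Free water deficit = TBW · (Na/145 − 1)
= 27 · (151/145 − 1)
= 27 · 0.0414
= 1.12 L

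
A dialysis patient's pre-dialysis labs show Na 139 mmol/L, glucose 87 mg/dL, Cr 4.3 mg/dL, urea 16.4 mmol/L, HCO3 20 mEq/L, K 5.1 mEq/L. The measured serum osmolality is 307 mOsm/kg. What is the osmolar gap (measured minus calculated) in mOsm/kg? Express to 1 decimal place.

Calculated osmolality = 2·Na + glucose/18 + urea
= 2·139 + 87/18 + 16.4
= 278 + 4.83 + 16.40
= 299.23 mOsm/kg ≈ 299.2 mOsm/kg
Osmolar gap = measured − calculated = 307 − 299.2 = 7.8 mOsm/kg

7.8 mOsm/kg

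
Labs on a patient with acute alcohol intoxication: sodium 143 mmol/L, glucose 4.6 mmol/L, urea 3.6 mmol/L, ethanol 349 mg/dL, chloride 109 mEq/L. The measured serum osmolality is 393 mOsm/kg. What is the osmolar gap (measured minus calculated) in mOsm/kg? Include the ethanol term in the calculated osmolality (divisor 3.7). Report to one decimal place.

Calculated osmolality = 2·Na + glucose + urea + ethanol/3.7
= 2·143 + 4.6 + 3.6 + 349/3.7
= 286 + 4.60 + 3.60 + 94.32
= 388.52 mOsm/kg ≈ 388.5 mOsm/kg
Osmolar gap = measured − calculated = 393 − 388.5 = 4.5 mOsm/kg

4.5 mOsm/kg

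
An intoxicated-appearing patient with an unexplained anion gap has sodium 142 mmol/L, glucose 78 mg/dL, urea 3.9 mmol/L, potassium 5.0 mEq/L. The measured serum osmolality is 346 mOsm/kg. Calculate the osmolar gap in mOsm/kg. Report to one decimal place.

53.8 mOsm/kg

Calculated osmolality = 2·Na + glucose/18 + urea
= 2·142 + 78/18 + 3.9
= 284 + 4.33 + 3.90
= 292.23 mOsm/kg ≈ 292.2 mOsm/kg
Osmolar gap = measured − calculated = 346 − 292.2 = 53.8 mOsm/kg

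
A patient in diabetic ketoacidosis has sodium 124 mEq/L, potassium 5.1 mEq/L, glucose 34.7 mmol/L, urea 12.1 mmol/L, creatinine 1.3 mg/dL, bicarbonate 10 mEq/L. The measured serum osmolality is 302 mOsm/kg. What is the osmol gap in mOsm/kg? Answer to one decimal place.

Calculated osmolality = 2·Na + glucose + urea
= 2·124 + 34.7 + 12.1
= 248 + 34.70 + 12.10
= 294.8 mOsm/kg ≈ 294.8 mOsm/kg
Osmolar gap = measured − calculated = 302 − 294.8 = 7.2 mOsm/kg

7.2 mOsm/kg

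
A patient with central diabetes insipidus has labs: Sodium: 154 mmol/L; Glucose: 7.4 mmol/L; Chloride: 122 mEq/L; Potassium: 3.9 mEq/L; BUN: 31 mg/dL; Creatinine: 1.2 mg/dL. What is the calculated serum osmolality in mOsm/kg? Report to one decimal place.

326.5 mOsm/kg

Calculated osmolality = 2·Na + glucose + BUN/2.8
= 2·154 + 7.4 + 31/2.8
= 308 + 7.40 + 11.07
= 326.47 mOsm/kg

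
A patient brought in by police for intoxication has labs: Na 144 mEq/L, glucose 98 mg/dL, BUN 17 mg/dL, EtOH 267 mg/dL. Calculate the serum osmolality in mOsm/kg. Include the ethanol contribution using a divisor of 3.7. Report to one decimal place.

Calculated osmolality = 2·Na + glucose/18 + BUN/2.8 + ethanol/3.7
= 2·144 + 98/18 + 17/2.8 + 267/3.7
= 288 + 5.44 + 6.07 + 72.16
= 371.67 mOsm/kg

371.7 mOsm/kg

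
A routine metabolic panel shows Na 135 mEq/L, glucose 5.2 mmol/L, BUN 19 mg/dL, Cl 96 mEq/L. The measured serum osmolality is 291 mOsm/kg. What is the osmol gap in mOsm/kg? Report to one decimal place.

Calculated osmolality = 2·Na + glucose + BUN/2.8
= 2·135 + 5.2 + 19/2.8
= 270 + 5.20 + 6.79
= 281.99 mOsm/kg ≈ 282.0 mOsm/kg
Osmolar gap = measured − calculated = 291 − 282.0 = 9.0 mOsm/kg

9.0 mOsm/kg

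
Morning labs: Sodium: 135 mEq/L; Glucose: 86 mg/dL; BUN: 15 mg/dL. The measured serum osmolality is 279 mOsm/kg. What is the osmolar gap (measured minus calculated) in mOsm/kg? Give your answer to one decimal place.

Calculated osmolality = 2·Na + glucose/18 + BUN/2.8
= 2·135 + 86/18 + 15/2.8
= 270 + 4.78 + 5.36
= 280.14 mOsm/kg ≈ 280.1 mOsm/kg
Osmolar gap = measured − calculated = 279 − 280.1 = -1.1 mOsm/kg

-1.1 mOsm/kg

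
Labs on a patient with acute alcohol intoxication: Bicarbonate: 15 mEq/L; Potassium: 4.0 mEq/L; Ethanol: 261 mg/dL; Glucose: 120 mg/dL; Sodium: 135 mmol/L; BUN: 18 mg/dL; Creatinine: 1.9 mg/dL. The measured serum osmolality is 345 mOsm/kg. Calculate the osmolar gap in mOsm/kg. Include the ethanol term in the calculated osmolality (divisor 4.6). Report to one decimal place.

5.2 mOsm/kg

Calculated osmolality = 2·Na + glucose/18 + BUN/2.8 + ethanol/4.6
= 2·135 + 120/18 + 18/2.8 + 261/4.6
= 270 + 6.67 + 6.43 + 56.74
= 339.84 mOsm/kg ≈ 339.8 mOsm/kg
Osmolar gap = measured − calculated = 345 − 339.8 = 5.2 mOsm/kg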